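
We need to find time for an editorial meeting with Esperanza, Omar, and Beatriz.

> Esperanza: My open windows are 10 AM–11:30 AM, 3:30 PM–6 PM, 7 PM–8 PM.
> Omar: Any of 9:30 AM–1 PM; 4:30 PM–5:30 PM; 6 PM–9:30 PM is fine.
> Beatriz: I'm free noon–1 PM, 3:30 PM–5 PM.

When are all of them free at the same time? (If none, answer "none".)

Esperanza ∩ Omar: 10:00-11:30, 16:30-17:30, 19:00-20:00.
Esperanza ∩ Omar ∩ Beatriz: 16:30-17:00.

16:30-17:00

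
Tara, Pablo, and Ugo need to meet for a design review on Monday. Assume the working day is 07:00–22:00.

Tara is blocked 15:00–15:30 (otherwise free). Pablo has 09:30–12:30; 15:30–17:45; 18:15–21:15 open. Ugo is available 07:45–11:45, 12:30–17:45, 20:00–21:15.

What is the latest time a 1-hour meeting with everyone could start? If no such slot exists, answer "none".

Tara free: 07:00-15:00, 15:30-22:00 (invert busy blocks within the working day).
Pablo free: 09:30-12:30, 15:30-17:45, 18:15-21:15.
Ugo free: 07:45-11:45, 12:30-17:45, 20:00-21:15.
Tara ∩ Pablo: 09:30-12:30, 15:30-17:45, 18:15-21:15.
Tara ∩ Pablo ∩ Ugo: 09:30-11:45, 15:30-17:45, 20:00-21:15.
The last common window of at least 60 minutes is 20:00-21:15; a 60-minute meeting can start as late as 20:15 and still end by 21:15.

20:15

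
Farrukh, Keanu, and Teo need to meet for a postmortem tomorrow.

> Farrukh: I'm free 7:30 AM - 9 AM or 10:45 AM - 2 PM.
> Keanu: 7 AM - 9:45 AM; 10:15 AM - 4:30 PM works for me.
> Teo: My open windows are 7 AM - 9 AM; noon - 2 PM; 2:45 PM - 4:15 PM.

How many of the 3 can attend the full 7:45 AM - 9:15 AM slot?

Keanu can make the full 07:45-09:15 slot — that's 1.

1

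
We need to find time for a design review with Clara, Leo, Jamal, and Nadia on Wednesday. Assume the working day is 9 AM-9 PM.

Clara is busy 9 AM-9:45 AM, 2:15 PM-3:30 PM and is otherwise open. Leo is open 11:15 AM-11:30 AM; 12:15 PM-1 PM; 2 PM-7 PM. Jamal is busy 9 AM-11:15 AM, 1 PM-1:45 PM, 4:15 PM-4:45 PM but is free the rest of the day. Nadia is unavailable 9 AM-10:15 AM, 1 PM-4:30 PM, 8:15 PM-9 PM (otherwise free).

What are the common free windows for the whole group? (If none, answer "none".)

Clara free: 09:45-14:15, 15:30-21:00 (invert busy blocks within the working day).
Leo free: 11:15-11:30, 12:15-13:00, 14:00-19:00.
Jamal free: 11:15-13:00, 13:45-16:15, 16:45-21:00 (invert busy blocks within the working day).
Nadia free: 10:15-13:00, 16:30-20:15 (invert busy blocks within the working day).
Clara ∩ Leo: 11:15-11:30, 12:15-13:00, 14:00-14:15, 15:30-19:00.
Clara ∩ Leo ∩ Jamal: 11:15-11:30, 12:15-13:00, 14:00-14:15, 15:30-16:15, 16:45-19:00.
Clara ∩ Leo ∩ Jamal ∩ Nadia: 11:15-11:30, 12:15-13:00, 16:45-19:00.
Those are the intersection windows.

11:15-11:30, 12:15-13:00, 16:45-19:00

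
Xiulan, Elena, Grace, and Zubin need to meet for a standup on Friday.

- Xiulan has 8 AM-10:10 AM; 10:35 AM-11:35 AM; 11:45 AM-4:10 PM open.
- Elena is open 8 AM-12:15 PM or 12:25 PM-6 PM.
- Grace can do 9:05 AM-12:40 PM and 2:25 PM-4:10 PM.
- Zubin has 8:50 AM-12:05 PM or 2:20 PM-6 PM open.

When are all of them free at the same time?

09:05-10:10, 10:35-11:35, 11:45-12:05, 14:25-16:10

Xiulan ∩ Elena: 08:00-10:10, 10:35-11:35, 11:45-12:15, 12:25-16:10.
Xiulan ∩ Elena ∩ Grace: 09:05-10:10, 10:35-11:35, 11:45-12:15, 12:25-12:40, 14:25-16:10.
Xiulan ∩ Elena ∩ Grace ∩ Zubin: 09:05-10:10, 10:35-11:35, 11:45-12:05, 14:25-16:10.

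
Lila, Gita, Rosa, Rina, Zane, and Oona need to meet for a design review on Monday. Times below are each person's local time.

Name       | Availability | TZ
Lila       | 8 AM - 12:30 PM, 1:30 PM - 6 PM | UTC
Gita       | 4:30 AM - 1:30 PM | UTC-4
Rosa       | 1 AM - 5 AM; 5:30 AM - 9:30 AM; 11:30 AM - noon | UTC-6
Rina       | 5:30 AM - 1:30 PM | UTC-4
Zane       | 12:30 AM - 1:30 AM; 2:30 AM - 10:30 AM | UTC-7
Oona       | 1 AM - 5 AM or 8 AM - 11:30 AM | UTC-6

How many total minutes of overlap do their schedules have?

Lila in UTC: 08:00-12:30, 13:30-18:00.
Gita in UTC: 08:30-17:30 (add 4h to convert from UTC-4).
Rosa in UTC: 07:00-11:00, 11:30-15:30, 17:30-18:00 (add 6h to convert from UTC-6).
Rina in UTC: 09:30-17:30 (add 4h to convert from UTC-4).
Zane in UTC: 07:30-08:30, 09:30-17:30 (add 7h to convert from UTC-7).
Oona in UTC: 07:00-11:00, 14:00-17:30 (add 6h to convert from UTC-6).
Lila ∩ Gita: 08:30-12:30, 13:30-17:30.
Lila ∩ Gita ∩ Rosa: 08:30-11:00, 11:30-12:30, 13:30-15:30.
Lila ∩ Gita ∩ Rosa ∩ Rina: 09:30-11:00, 11:30-12:30, 13:30-15:30.
Lila ∩ Gita ∩ Rosa ∩ Rina ∩ Zane: 09:30-11:00, 11:30-12:30, 13:30-15:30.
Lila ∩ Gita ∩ Rosa ∩ Rina ∩ Zane ∩ Oona: 09:30-11:00, 14:00-15:30.
Summing the common windows: 90 + 90 = 180 minutes.

180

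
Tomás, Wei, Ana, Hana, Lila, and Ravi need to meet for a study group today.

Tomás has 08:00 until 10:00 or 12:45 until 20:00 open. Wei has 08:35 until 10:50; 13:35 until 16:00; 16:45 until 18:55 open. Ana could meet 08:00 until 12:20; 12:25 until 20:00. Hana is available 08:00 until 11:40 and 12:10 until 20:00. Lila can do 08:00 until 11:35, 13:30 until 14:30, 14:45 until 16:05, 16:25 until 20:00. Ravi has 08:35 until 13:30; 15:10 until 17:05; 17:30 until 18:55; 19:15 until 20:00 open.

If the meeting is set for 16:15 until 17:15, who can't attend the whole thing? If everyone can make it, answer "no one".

Tomás: free for 16:15-17:15. Wei: not fully free for 16:15-17:15. Ana: free for 16:15-17:15. Hana: free for 16:15-17:15. Lila: not fully free for 16:15-17:15. Ravi: not fully free for 16:15-17:15.

Lila, Ravi, Wei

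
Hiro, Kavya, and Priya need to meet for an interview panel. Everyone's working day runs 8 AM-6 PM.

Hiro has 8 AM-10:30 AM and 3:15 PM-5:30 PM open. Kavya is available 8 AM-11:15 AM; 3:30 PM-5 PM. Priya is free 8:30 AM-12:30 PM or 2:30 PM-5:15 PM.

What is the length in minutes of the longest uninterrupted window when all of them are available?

Hiro ∩ Kavya: 08:00-10:30, 15:30-17:00.
Hiro ∩ Kavya ∩ Priya: 08:30-10:30, 15:30-17:00.
The longest is 08:30-10:30 at 120 minutes.

120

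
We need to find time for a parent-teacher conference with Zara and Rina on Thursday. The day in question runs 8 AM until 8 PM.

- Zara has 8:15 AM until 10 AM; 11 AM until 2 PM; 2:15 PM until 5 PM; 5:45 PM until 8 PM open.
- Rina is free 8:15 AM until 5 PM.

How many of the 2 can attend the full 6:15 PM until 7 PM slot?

Zara can make the full 18:15-19:00 slot — that's 1.

1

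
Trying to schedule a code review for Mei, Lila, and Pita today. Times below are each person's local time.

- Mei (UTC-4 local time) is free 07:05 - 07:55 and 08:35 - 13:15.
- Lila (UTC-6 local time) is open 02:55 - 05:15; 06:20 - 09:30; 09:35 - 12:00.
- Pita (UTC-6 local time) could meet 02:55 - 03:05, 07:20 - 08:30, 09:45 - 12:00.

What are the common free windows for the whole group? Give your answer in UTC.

13:20-14:30, 15:45-17:15

Mei in UTC: 11:05-11:55, 12:35-17:15 (add 4h to convert from UTC-4).
Lila in UTC: 08:55-11:15, 12:20-15:30, 15:35-18:00 (add 6h to convert from UTC-6).
Pita in UTC: 08:55-09:05, 13:20-14:30, 15:45-18:00 (add 6h to convert from UTC-6).
Mei ∩ Lila: 11:05-11:15, 12:35-15:30, 15:35-17:15.
Mei ∩ Lila ∩ Pita: 13:20-14:30, 15:45-17:15.
Those are the intersection windows.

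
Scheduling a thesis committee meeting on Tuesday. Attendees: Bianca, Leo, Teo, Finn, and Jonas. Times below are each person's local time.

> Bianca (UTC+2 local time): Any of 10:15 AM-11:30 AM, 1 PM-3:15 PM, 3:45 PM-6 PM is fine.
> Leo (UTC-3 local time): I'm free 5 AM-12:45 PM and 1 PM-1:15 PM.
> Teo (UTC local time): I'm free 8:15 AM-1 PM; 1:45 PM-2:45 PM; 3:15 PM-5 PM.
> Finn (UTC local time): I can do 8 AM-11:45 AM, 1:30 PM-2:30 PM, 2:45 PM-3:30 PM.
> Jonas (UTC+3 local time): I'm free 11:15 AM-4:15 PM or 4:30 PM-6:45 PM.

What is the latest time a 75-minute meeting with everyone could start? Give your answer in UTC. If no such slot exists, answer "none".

08:15

Bianca in UTC: 08:15-09:30, 11:00-13:15, 13:45-16:00 (subtract 2h to convert from UTC+2).
Leo in UTC: 08:00-15:45, 16:00-16:15 (add 3h to convert from UTC-3).
Teo in UTC: 08:15-13:00, 13:45-14:45, 15:15-17:00.
Finn in UTC: 08:00-11:45, 13:30-14:30, 14:45-15:30.
Jonas in UTC: 08:15-13:15, 13:30-15:45 (subtract 3h to convert from UTC+3).
Bianca ∩ Leo: 08:15-09:30, 11:00-13:15, 13:45-15:45.
Bianca ∩ Leo ∩ Teo: 08:15-09:30, 11:00-13:00, 13:45-14:45, 15:15-15:45.
Bianca ∩ Leo ∩ Teo ∩ Finn: 08:15-09:30, 11:00-11:45, 13:45-14:30, 15:15-15:30.
Bianca ∩ Leo ∩ Teo ∩ Finn ∩ Jonas: 08:15-09:30, 11:00-11:45, 13:45-14:30, 15:15-15:30.
Those are the intersection windows.
The last common window of at least 75 minutes is 08:15-09:30; a 75-minute meeting can start as late as 08:15 and still end by 09:30.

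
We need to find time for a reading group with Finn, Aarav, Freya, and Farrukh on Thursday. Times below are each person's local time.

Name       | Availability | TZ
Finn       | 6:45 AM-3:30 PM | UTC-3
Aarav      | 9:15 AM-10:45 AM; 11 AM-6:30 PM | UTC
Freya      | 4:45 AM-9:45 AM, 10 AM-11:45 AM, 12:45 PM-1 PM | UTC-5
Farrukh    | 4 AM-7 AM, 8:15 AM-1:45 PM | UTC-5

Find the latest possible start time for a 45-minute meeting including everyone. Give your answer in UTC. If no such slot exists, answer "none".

Finn in UTC: 09:45-18:30 (add 3h to convert from UTC-3).
Aarav in UTC: 09:15-10:45, 11:00-18:30.
Freya in UTC: 09:45-14:45, 15:00-16:45, 17:45-18:00 (add 5h to convert from UTC-5).
Farrukh in UTC: 09:00-12:00, 13:15-18:45 (add 5h to convert from UTC-5).
Finn ∩ Aarav: 09:45-10:45, 11:00-18:30.
Finn ∩ Aarav ∩ Freya: 09:45-10:45, 11:00-14:45, 15:00-16:45, 17:45-18:00.
Finn ∩ Aarav ∩ Freya ∩ Farrukh: 09:45-10:45, 11:00-12:00, 13:15-14:45, 15:00-16:45, 17:45-18:00.
The last common window of at least 45 minutes is 15:00-16:45; a 45-minute meeting can start as late as 16:00 and still end by 16:45.

16:00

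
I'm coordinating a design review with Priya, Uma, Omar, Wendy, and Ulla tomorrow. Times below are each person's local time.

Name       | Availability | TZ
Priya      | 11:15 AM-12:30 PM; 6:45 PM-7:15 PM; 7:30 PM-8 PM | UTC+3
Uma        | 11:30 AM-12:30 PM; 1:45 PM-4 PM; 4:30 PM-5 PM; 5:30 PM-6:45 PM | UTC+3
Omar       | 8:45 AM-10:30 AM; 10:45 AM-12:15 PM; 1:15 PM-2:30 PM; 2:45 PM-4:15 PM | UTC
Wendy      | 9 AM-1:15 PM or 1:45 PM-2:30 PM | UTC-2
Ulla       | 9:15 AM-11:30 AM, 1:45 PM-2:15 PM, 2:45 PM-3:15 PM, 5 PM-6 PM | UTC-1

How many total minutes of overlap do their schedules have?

0

Priya in UTC: 08:15-09:30, 15:45-16:15, 16:30-17:00 (subtract 3h to convert from UTC+3).
Uma in UTC: 08:30-09:30, 10:45-13:00, 13:30-14:00, 14:30-15:45 (subtract 3h to convert from UTC+3).
Omar in UTC: 08:45-10:30, 10:45-12:15, 13:15-14:30, 14:45-16:15.
Wendy in UTC: 11:00-15:15, 15:45-16:30 (add 2h to convert from UTC-2).
Ulla in UTC: 10:15-12:30, 14:45-15:15, 15:45-16:15, 18:00-19:00 (add 1h to convert from UTC-1).
Priya ∩ Uma: 08:30-09:30.
Priya ∩ Uma ∩ Omar: 08:45-09:30.
Priya ∩ Uma ∩ Omar ∩ Wendy: ∅.
Priya ∩ Uma ∩ Omar ∩ Wendy ∩ Ulla: ∅.
There is no time when everyone is free.
There is no common window, so the total is 0 minutes.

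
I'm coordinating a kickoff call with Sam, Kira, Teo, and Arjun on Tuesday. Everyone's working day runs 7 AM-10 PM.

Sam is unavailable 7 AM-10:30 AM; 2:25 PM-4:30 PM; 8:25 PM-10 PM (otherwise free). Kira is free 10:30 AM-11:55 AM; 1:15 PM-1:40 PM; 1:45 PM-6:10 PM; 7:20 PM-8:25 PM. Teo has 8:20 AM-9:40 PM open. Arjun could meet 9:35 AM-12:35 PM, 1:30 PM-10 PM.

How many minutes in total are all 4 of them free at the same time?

300

Sam free: 10:30-14:25, 16:30-20:25 (invert busy blocks within the working day).
Kira free: 10:30-11:55, 13:15-13:40, 13:45-18:10, 19:20-20:25.
Teo free: 08:20-21:40.
Arjun free: 09:35-12:35, 13:30-22:00.
Sam ∩ Kira: 10:30-11:55, 13:15-13:40, 13:45-14:25, 16:30-18:10, 19:20-20:25.
Sam ∩ Kira ∩ Teo: 10:30-11:55, 13:15-13:40, 13:45-14:25, 16:30-18:10, 19:20-20:25.
Sam ∩ Kira ∩ Teo ∩ Arjun: 10:30-11:55, 13:30-13:40, 13:45-14:25, 16:30-18:10, 19:20-20:25.
Summing the common windows: 85 + 10 + 40 + 100 + 65 = 300 minutes.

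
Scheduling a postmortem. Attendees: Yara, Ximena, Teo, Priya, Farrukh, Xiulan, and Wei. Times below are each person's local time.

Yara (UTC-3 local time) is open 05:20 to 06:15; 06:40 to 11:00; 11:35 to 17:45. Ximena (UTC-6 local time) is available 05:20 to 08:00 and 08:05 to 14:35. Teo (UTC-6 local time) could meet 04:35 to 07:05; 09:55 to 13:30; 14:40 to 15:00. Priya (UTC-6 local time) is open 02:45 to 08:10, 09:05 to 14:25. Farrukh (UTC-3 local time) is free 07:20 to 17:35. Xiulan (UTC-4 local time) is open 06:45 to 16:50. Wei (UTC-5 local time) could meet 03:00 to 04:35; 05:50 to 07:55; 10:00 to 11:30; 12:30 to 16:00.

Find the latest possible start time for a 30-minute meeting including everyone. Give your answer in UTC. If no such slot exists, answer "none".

19:00

Yara in UTC: 08:20-09:15, 09:40-14:00, 14:35-20:45 (add 3h to convert from UTC-3).
Ximena in UTC: 11:20-14:00, 14:05-20:35 (add 6h to convert from UTC-6).
Teo in UTC: 10:35-13:05, 15:55-19:30, 20:40-21:00 (add 6h to convert from UTC-6).
Priya in UTC: 08:45-14:10, 15:05-20:25 (add 6h to convert from UTC-6).
Farrukh in UTC: 10:20-20:35 (add 3h to convert from UTC-3).
Xiulan in UTC: 10:45-20:50 (add 4h to convert from UTC-4).
Wei in UTC: 08:00-09:35, 10:50-12:55, 15:00-16:30, 17:30-21:00 (add 5h to convert from UTC-5).
Yara ∩ Ximena: 11:20-14:00, 14:35-20:35.
Yara ∩ Ximena ∩ Teo: 11:20-13:05, 15:55-19:30.
Yara ∩ Ximena ∩ Teo ∩ Priya: 11:20-13:05, 15:55-19:30.
Yara ∩ Ximena ∩ Teo ∩ Priya ∩ Farrukh: 11:20-13:05, 15:55-19:30.
Yara ∩ Ximena ∩ Teo ∩ Priya ∩ Farrukh ∩ Xiulan: 11:20-13:05, 15:55-19:30.
Yara ∩ Ximena ∩ Teo ∩ Priya ∩ Farrukh ∩ Xiulan ∩ Wei: 11:20-12:55, 15:55-16:30, 17:30-19:30.
The last common window of at least 30 minutes is 17:30-19:30; a 30-minute meeting can start as late as 19:00 and still end by 19:30.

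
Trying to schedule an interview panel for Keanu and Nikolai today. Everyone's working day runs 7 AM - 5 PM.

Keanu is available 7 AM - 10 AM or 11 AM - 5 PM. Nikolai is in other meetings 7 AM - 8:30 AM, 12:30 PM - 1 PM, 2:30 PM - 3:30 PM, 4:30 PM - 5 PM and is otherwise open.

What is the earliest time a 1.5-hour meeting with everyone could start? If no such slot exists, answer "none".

Keanu free: 07:00-10:00, 11:00-17:00.
Nikolai free: 08:30-12:30, 13:00-14:30, 15:30-16:30 (invert busy blocks within the working day).
Keanu ∩ Nikolai: 08:30-10:00, 11:00-12:30, 13:00-14:30, 15:30-16:30.
Those are the intersection windows.
The first common window of at least 90 minutes is 08:30-10:00, so the earliest start is 08:30.

08:30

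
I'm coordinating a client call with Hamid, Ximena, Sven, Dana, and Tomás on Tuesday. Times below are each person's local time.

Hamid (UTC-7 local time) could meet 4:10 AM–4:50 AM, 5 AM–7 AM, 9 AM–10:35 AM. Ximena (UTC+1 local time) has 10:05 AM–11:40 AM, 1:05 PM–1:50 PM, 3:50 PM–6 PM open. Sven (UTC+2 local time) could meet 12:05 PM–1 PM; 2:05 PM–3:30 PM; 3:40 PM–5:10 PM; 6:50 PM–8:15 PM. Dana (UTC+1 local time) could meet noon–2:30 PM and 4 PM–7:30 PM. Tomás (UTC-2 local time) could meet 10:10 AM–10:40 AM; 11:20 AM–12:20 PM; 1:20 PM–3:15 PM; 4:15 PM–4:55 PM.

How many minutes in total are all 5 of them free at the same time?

40

Hamid in UTC: 11:10-11:50, 12:00-14:00, 16:00-17:35 (add 7h to convert from UTC-7).
Ximena in UTC: 09:05-10:40, 12:05-12:50, 14:50-17:00 (subtract 1h to convert from UTC+1).
Sven in UTC: 10:05-11:00, 12:05-13:30, 13:40-15:10, 16:50-18:15 (subtract 2h to convert from UTC+2).
Dana in UTC: 11:00-13:30, 15:00-18:30 (subtract 1h to convert from UTC+1).
Tomás in UTC: 12:10-12:40, 13:20-14:20, 15:20-17:15, 18:15-18:55 (add 2h to convert from UTC-2).
Hamid ∩ Ximena: 12:05-12:50, 16:00-17:00.
Hamid ∩ Ximena ∩ Sven: 12:05-12:50, 16:50-17:00.
Hamid ∩ Ximena ∩ Sven ∩ Dana: 12:05-12:50, 16:50-17:00.
Hamid ∩ Ximena ∩ Sven ∩ Dana ∩ Tomás: 12:10-12:40, 16:50-17:00.
Summing the common windows: 30 + 10 = 40 minutes.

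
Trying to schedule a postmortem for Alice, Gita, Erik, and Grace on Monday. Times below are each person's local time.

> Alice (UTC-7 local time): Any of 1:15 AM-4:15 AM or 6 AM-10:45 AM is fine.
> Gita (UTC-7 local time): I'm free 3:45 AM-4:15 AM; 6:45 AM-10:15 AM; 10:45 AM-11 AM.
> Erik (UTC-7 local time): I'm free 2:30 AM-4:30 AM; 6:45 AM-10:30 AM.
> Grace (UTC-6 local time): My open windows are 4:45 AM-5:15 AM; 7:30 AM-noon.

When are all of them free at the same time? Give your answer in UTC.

10:45-11:15, 13:45-17:15

Alice in UTC: 08:15-11:15, 13:00-17:45 (add 7h to convert from UTC-7).
Gita in UTC: 10:45-11:15, 13:45-17:15, 17:45-18:00 (add 7h to convert from UTC-7).
Erik in UTC: 09:30-11:30, 13:45-17:30 (add 7h to convert from UTC-7).
Grace in UTC: 10:45-11:15, 13:30-18:00 (add 6h to convert from UTC-6).
Alice ∩ Gita: 10:45-11:15, 13:45-17:15.
Alice ∩ Gita ∩ Erik: 10:45-11:15, 13:45-17:15.
Alice ∩ Gita ∩ Erik ∩ Grace: 10:45-11:15, 13:45-17:15.
Those are the intersection windows.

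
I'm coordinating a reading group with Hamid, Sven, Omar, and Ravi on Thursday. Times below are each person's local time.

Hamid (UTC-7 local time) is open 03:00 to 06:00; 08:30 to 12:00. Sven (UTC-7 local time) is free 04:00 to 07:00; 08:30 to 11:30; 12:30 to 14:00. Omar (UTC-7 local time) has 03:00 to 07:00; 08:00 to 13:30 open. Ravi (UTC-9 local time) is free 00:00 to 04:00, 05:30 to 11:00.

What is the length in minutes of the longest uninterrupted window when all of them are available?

180

Hamid in UTC: 10:00-13:00, 15:30-19:00 (add 7h to convert from UTC-7).
Sven in UTC: 11:00-14:00, 15:30-18:30, 19:30-21:00 (add 7h to convert from UTC-7).
Omar in UTC: 10:00-14:00, 15:00-20:30 (add 7h to convert from UTC-7).
Ravi in UTC: 09:00-13:00, 14:30-20:00 (add 9h to convert from UTC-9).
Hamid ∩ Sven: 11:00-13:00, 15:30-18:30.
Hamid ∩ Sven ∩ Omar: 11:00-13:00, 15:30-18:30.
Hamid ∩ Sven ∩ Omar ∩ Ravi: 11:00-13:00, 15:30-18:30.
So the common availability across everyone is 11:00-13:00, 15:30-18:30.
The longest is 15:30-18:30 at 180 minutes.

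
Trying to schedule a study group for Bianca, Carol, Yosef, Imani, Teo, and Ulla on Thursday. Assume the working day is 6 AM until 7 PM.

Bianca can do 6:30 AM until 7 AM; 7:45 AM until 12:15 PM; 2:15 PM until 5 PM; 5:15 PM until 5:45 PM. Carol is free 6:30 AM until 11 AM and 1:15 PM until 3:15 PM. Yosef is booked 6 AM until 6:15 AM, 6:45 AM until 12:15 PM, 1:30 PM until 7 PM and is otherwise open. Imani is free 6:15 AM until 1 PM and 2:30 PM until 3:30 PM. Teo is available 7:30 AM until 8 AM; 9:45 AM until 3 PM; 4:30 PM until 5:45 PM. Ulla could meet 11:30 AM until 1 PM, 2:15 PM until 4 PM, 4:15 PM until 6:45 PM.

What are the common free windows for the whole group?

none

Bianca free: 06:30-07:00, 07:45-12:15, 14:15-17:00, 17:15-17:45.
Carol free: 06:30-11:00, 13:15-15:15.
Yosef free: 06:15-06:45, 12:15-13:30 (invert busy blocks within the working day).
Imani free: 06:15-13:00, 14:30-15:30.
Teo free: 07:30-08:00, 09:45-15:00, 16:30-17:45.
Ulla free: 11:30-13:00, 14:15-16:00, 16:15-18:45.
Bianca ∩ Carol: 06:30-07:00, 07:45-11:00, 14:15-15:15.
Bianca ∩ Carol ∩ Yosef: 06:30-06:45.
Bianca ∩ Carol ∩ Yosef ∩ Imani: 06:30-06:45.
Bianca ∩ Carol ∩ Yosef ∩ Imani ∩ Teo: ∅.
Bianca ∩ Carol ∩ Yosef ∩ Imani ∩ Teo ∩ Ulla: ∅.
There is no time when everyone is free.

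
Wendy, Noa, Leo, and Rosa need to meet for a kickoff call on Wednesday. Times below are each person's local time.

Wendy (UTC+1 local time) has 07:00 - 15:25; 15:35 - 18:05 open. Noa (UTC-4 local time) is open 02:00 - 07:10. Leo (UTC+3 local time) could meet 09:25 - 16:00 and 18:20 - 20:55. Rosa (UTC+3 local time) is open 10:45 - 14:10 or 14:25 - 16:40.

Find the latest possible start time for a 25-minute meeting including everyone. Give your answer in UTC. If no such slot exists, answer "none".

Wendy in UTC: 06:00-14:25, 14:35-17:05 (subtract 1h to convert from UTC+1).
Noa in UTC: 06:00-11:10 (add 4h to convert from UTC-4).
Leo in UTC: 06:25-13:00, 15:20-17:55 (subtract 3h to convert from UTC+3).
Rosa in UTC: 07:45-11:10, 11:25-13:40 (subtract 3h to convert from UTC+3).
Wendy ∩ Noa: 06:00-11:10.
Wendy ∩ Noa ∩ Leo: 06:25-11:10.
Wendy ∩ Noa ∩ Leo ∩ Rosa: 07:45-11:10.
So the common availability across everyone is 07:45-11:10.
The last common window of at least 25 minutes is 07:45-11:10; a 25-minute meeting can start as late as 10:45 and still end by 11:10.

10:45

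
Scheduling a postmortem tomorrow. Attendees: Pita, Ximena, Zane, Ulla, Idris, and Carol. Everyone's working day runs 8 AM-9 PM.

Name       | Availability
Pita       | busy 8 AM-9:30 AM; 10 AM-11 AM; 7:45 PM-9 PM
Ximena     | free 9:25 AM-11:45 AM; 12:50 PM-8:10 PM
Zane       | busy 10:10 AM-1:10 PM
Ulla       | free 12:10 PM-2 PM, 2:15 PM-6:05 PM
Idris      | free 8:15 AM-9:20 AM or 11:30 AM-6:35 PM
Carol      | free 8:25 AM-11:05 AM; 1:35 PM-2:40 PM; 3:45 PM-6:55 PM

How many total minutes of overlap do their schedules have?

Pita free: 09:30-10:00, 11:00-19:45 (invert busy blocks within the working day).
Ximena free: 09:25-11:45, 12:50-20:10.
Zane free: 08:00-10:10, 13:10-21:00 (invert busy blocks within the working day).
Ulla free: 12:10-14:00, 14:15-18:05.
Idris free: 08:15-09:20, 11:30-18:35.
Carol free: 08:25-11:05, 13:35-14:40, 15:45-18:55.
Pita ∩ Ximena: 09:30-10:00, 11:00-11:45, 12:50-19:45.
Pita ∩ Ximena ∩ Zane: 09:30-10:00, 13:10-19:45.
Pita ∩ Ximena ∩ Zane ∩ Ulla: 13:10-14:00, 14:15-18:05.
Pita ∩ Ximena ∩ Zane ∩ Ulla ∩ Idris: 13:10-14:00, 14:15-18:05.
Pita ∩ Ximena ∩ Zane ∩ Ulla ∩ Idris ∩ Carol: 13:35-14:00, 14:15-14:40, 15:45-18:05.
Summing the common windows: 25 + 25 + 140 = 190 minutes.

190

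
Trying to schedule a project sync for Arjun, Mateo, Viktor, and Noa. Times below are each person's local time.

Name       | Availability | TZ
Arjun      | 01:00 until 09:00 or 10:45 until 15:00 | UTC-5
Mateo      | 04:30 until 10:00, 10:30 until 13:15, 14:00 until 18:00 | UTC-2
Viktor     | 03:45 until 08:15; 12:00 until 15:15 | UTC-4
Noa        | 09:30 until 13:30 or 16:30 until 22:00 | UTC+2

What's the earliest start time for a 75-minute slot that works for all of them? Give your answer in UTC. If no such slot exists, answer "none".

Arjun in UTC: 06:00-14:00, 15:45-20:00 (add 5h to convert from UTC-5).
Mateo in UTC: 06:30-12:00, 12:30-15:15, 16:00-20:00 (add 2h to convert from UTC-2).
Viktor in UTC: 07:45-12:15, 16:00-19:15 (add 4h to convert from UTC-4).
Noa in UTC: 07:30-11:30, 14:30-20:00 (subtract 2h to convert from UTC+2).
Arjun ∩ Mateo: 06:30-12:00, 12:30-14:00, 16:00-20:00.
Arjun ∩ Mateo ∩ Viktor: 07:45-12:00, 16:00-19:15.
Arjun ∩ Mateo ∩ Viktor ∩ Noa: 07:45-11:30, 16:00-19:15.
The first common window of at least 75 minutes is 07:45-11:30, so the earliest start is 07:45.

07:45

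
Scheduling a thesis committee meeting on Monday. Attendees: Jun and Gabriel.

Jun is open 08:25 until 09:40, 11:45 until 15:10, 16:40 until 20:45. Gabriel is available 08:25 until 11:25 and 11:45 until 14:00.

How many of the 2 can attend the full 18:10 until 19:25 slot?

1

Jun can make the full 18:10-19:25 slot — that's 1.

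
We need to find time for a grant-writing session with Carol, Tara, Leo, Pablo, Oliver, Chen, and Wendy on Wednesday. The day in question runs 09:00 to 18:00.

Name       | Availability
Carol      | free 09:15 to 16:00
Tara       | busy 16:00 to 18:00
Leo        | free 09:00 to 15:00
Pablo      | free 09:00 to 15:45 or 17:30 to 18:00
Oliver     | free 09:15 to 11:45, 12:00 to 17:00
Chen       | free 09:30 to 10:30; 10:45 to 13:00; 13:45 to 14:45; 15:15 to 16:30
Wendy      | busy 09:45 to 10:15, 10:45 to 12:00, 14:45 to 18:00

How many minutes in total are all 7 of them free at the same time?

Carol free: 09:15-16:00.
Tara free: 09:00-16:00 (invert busy blocks within the working day).
Leo free: 09:00-15:00.
Pablo free: 09:00-15:45, 17:30-18:00.
Oliver free: 09:15-11:45, 12:00-17:00.
Chen free: 09:30-10:30, 10:45-13:00, 13:45-14:45, 15:15-16:30.
Wendy free: 09:00-09:45, 10:15-10:45, 12:00-14:45 (invert busy blocks within the working day).
Carol ∩ Tara: 09:15-16:00.
Carol ∩ Tara ∩ Leo: 09:15-15:00.
Carol ∩ Tara ∩ Leo ∩ Pablo: 09:15-15:00.
Carol ∩ Tara ∩ Leo ∩ Pablo ∩ Oliver: 09:15-11:45, 12:00-15:00.
Carol ∩ Tara ∩ Leo ∩ Pablo ∩ Oliver ∩ Chen: 09:30-10:30, 10:45-11:45, 12:00-13:00, 13:45-14:45.
Carol ∩ Tara ∩ Leo ∩ Pablo ∩ Oliver ∩ Chen ∩ Wendy: 09:30-09:45, 10:15-10:30, 12:00-13:00, 13:45-14:45.
Summing the common windows: 15 + 15 + 60 + 60 = 150 minutes.

150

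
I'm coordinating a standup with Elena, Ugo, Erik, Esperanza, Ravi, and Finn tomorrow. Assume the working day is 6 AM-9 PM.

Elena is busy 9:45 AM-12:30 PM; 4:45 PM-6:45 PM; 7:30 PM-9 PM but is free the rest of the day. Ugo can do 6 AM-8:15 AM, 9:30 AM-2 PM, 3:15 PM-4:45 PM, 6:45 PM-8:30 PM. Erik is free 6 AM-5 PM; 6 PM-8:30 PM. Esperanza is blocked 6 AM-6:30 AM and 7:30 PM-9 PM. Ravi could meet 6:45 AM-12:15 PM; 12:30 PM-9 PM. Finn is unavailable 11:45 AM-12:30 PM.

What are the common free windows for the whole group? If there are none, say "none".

06:45-08:15, 09:30-09:45, 12:30-14:00, 15:15-16:45, 18:45-19:30

Elena free: 06:00-09:45, 12:30-16:45, 18:45-19:30 (invert busy blocks within the working day).
Ugo free: 06:00-08:15, 09:30-14:00, 15:15-16:45, 18:45-20:30.
Erik free: 06:00-17:00, 18:00-20:30.
Esperanza free: 06:30-19:30 (invert busy blocks within the working day).
Ravi free: 06:45-12:15, 12:30-21:00.
Finn free: 06:00-11:45, 12:30-21:00 (invert busy blocks within the working day).
Elena ∩ Ugo: 06:00-08:15, 09:30-09:45, 12:30-14:00, 15:15-16:45, 18:45-19:30.
Elena ∩ Ugo ∩ Erik: 06:00-08:15, 09:30-09:45, 12:30-14:00, 15:15-16:45, 18:45-19:30.
Elena ∩ Ugo ∩ Erik ∩ Esperanza: 06:30-08:15, 09:30-09:45, 12:30-14:00, 15:15-16:45, 18:45-19:30.
Elena ∩ Ugo ∩ Erik ∩ Esperanza ∩ Ravi: 06:45-08:15, 09:30-09:45, 12:30-14:00, 15:15-16:45, 18:45-19:30.
Elena ∩ Ugo ∩ Erik ∩ Esperanza ∩ Ravi ∩ Finn: 06:45-08:15, 09:30-09:45, 12:30-14:00, 15:15-16:45, 18:45-19:30.
So the common availability across everyone is 06:45-08:15, 09:30-09:45, 12:30-14:00, 15:15-16:45, 18:45-19:30.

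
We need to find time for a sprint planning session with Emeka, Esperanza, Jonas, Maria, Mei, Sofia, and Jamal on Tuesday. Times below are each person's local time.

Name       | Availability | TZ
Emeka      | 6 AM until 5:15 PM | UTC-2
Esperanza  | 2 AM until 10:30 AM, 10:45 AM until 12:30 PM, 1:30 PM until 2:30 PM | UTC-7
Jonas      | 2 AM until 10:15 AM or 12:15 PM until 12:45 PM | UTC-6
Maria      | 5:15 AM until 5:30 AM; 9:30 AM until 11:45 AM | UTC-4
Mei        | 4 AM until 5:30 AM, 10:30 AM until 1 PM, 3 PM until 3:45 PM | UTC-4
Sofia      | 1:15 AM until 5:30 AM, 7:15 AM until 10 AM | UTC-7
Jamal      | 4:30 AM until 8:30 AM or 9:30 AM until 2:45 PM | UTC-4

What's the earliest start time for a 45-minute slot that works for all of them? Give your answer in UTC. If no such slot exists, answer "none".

Emeka in UTC: 08:00-19:15 (add 2h to convert from UTC-2).
Esperanza in UTC: 09:00-17:30, 17:45-19:30, 20:30-21:30 (add 7h to convert from UTC-7).
Jonas in UTC: 08:00-16:15, 18:15-18:45 (add 6h to convert from UTC-6).
Maria in UTC: 09:15-09:30, 13:30-15:45 (add 4h to convert from UTC-4).
Mei in UTC: 08:00-09:30, 14:30-17:00, 19:00-19:45 (add 4h to convert from UTC-4).
Sofia in UTC: 08:15-12:30, 14:15-17:00 (add 7h to convert from UTC-7).
Jamal in UTC: 08:30-12:30, 13:30-18:45 (add 4h to convert from UTC-4).
Emeka ∩ Esperanza: 09:00-17:30, 17:45-19:15.
Emeka ∩ Esperanza ∩ Jonas: 09:00-16:15, 18:15-18:45.
Emeka ∩ Esperanza ∩ Jonas ∩ Maria: 09:15-09:30, 13:30-15:45.
Emeka ∩ Esperanza ∩ Jonas ∩ Maria ∩ Mei: 09:15-09:30, 14:30-15:45.
Emeka ∩ Esperanza ∩ Jonas ∩ Maria ∩ Mei ∩ Sofia: 09:15-09:30, 14:30-15:45.
Emeka ∩ Esperanza ∩ Jonas ∩ Maria ∩ Mei ∩ Sofia ∩ Jamal: 09:15-09:30, 14:30-15:45.
The first common window of at least 45 minutes is 14:30-15:45, so the earliest start is 14:30.

14:30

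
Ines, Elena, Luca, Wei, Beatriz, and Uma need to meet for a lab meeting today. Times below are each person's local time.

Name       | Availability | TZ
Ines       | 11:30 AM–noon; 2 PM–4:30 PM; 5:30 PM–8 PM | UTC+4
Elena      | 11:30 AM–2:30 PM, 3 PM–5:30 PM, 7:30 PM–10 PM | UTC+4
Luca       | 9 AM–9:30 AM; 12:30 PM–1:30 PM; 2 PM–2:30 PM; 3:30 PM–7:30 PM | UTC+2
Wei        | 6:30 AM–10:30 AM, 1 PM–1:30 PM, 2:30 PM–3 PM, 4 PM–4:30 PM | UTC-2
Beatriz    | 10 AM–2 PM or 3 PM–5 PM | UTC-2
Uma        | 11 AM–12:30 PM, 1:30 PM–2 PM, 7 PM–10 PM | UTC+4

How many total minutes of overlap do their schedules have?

0

Ines in UTC: 07:30-08:00, 10:00-12:30, 13:30-16:00 (subtract 4h to convert from UTC+4).
Elena in UTC: 07:30-10:30, 11:00-13:30, 15:30-18:00 (subtract 4h to convert from UTC+4).
Luca in UTC: 07:00-07:30, 10:30-11:30, 12:00-12:30, 13:30-17:30 (subtract 2h to convert from UTC+2).
Wei in UTC: 08:30-12:30, 15:00-15:30, 16:30-17:00, 18:00-18:30 (add 2h to convert from UTC-2).
Beatriz in UTC: 12:00-16:00, 17:00-19:00 (add 2h to convert from UTC-2).
Uma in UTC: 07:00-08:30, 09:30-10:00, 15:00-18:00 (subtract 4h to convert from UTC+4).
Ines ∩ Elena: 07:30-08:00, 10:00-10:30, 11:00-12:30, 15:30-16:00.
Ines ∩ Elena ∩ Luca: 11:00-11:30, 12:00-12:30, 15:30-16:00.
Ines ∩ Elena ∩ Luca ∩ Wei: 11:00-11:30, 12:00-12:30.
Ines ∩ Elena ∩ Luca ∩ Wei ∩ Beatriz: 12:00-12:30.
Ines ∩ Elena ∩ Luca ∩ Wei ∩ Beatriz ∩ Uma: ∅.
There is no time when everyone is free.
There is no common window, so the total is 0 minutes.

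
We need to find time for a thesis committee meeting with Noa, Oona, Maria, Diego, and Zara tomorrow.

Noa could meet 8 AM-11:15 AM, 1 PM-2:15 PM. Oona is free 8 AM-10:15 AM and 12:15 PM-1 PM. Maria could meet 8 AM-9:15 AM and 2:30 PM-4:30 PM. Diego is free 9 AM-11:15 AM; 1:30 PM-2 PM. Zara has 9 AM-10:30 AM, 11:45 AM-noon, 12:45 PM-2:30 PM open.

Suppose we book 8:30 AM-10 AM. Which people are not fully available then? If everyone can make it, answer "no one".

Noa: free for 08:30-10:00. Oona: free for 08:30-10:00. Maria: not fully free for 08:30-10:00. Diego: not fully free for 08:30-10:00. Zara: not fully free for 08:30-10:00.

Diego, Maria, Zara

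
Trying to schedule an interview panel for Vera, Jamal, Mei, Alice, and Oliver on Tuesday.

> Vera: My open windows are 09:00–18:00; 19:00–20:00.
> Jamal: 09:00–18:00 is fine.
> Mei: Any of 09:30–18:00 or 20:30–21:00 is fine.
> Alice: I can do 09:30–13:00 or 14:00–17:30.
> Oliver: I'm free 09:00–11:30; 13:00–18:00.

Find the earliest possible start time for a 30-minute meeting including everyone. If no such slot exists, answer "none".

09:30

Vera ∩ Jamal: 09:00-18:00.
Vera ∩ Jamal ∩ Mei: 09:30-18:00.
Vera ∩ Jamal ∩ Mei ∩ Alice: 09:30-13:00, 14:00-17:30.
Vera ∩ Jamal ∩ Mei ∩ Alice ∩ Oliver: 09:30-11:30, 14:00-17:30.
Those are the intersection windows.
The first common window of at least 30 minutes is 09:30-11:30, so the earliest start is 09:30.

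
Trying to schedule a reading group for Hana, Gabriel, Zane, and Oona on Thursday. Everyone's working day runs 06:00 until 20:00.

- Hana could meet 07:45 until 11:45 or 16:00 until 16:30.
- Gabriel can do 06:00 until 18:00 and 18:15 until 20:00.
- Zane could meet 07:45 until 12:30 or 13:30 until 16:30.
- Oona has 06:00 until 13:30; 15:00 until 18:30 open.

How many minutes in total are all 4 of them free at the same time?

270

Hana ∩ Gabriel: 07:45-11:45, 16:00-16:30.
Hana ∩ Gabriel ∩ Zane: 07:45-11:45, 16:00-16:30.
Hana ∩ Gabriel ∩ Zane ∩ Oona: 07:45-11:45, 16:00-16:30.
Summing the common windows: 240 + 30 = 270 minutes.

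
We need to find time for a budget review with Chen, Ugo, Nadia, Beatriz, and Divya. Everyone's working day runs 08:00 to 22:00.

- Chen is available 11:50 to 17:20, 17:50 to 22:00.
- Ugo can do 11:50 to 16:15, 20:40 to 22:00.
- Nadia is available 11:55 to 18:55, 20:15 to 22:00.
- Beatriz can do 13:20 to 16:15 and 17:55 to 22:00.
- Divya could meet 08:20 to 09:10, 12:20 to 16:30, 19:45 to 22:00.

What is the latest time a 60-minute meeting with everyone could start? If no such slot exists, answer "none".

Chen ∩ Ugo: 11:50-16:15, 20:40-22:00.
Chen ∩ Ugo ∩ Nadia: 11:55-16:15, 20:40-22:00.
Chen ∩ Ugo ∩ Nadia ∩ Beatriz: 13:20-16:15, 20:40-22:00.
Chen ∩ Ugo ∩ Nadia ∩ Beatriz ∩ Divya: 13:20-16:15, 20:40-22:00.
The last common window of at least 60 minutes is 20:40-22:00; a 60-minute meeting can start as late as 21:00 and still end by 22:00.

21:00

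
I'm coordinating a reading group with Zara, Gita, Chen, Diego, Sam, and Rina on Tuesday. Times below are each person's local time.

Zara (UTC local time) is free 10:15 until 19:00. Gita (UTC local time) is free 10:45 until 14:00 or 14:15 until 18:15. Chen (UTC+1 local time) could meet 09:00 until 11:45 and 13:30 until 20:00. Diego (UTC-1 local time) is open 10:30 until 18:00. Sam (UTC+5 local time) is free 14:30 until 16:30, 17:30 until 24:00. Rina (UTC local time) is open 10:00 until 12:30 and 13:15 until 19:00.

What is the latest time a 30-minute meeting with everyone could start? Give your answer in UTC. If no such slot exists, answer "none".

Zara in UTC: 10:15-19:00.
Gita in UTC: 10:45-14:00, 14:15-18:15.
Chen in UTC: 08:00-10:45, 12:30-19:00 (subtract 1h to convert from UTC+1).
Diego in UTC: 11:30-19:00 (add 1h to convert from UTC-1).
Sam in UTC: 09:30-11:30, 12:30-19:00 (subtract 5h to convert from UTC+5).
Rina in UTC: 10:00-12:30, 13:15-19:00.
Zara ∩ Gita: 10:45-14:00, 14:15-18:15.
Zara ∩ Gita ∩ Chen: 12:30-14:00, 14:15-18:15.
Zara ∩ Gita ∩ Chen ∩ Diego: 12:30-14:00, 14:15-18:15.
Zara ∩ Gita ∩ Chen ∩ Diego ∩ Sam: 12:30-14:00, 14:15-18:15.
Zara ∩ Gita ∩ Chen ∩ Diego ∩ Sam ∩ Rina: 13:15-14:00, 14:15-18:15.
So the common availability across everyone is 13:15-14:00, 14:15-18:15.
The last common window of at least 30 minutes is 14:15-18:15; a 30-minute meeting can start as late as 17:45 and still end by 18:15.

17:45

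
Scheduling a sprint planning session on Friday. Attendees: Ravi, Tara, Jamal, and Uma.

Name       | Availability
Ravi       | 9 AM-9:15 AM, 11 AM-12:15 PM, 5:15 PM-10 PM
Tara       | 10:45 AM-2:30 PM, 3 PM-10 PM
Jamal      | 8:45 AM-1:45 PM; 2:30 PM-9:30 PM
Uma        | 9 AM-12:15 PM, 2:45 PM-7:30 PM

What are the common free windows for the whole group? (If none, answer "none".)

Ravi ∩ Tara: 11:00-12:15, 17:15-22:00.
Ravi ∩ Tara ∩ Jamal: 11:00-12:15, 17:15-21:30.
Ravi ∩ Tara ∩ Jamal ∩ Uma: 11:00-12:15, 17:15-19:30.
So the common availability across everyone is 11:00-12:15, 17:15-19:30.

11:00-12:15, 17:15-19:30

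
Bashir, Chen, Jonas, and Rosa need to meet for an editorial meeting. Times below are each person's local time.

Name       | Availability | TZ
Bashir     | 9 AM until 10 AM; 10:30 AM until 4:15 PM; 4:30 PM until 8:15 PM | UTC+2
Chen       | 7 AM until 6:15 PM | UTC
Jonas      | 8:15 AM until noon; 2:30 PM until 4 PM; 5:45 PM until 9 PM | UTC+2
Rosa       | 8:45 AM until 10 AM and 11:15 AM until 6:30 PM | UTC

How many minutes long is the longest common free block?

150

Bashir in UTC: 07:00-08:00, 08:30-14:15, 14:30-18:15 (subtract 2h to convert from UTC+2).
Chen in UTC: 07:00-18:15.
Jonas in UTC: 06:15-10:00, 12:30-14:00, 15:45-19:00 (subtract 2h to convert from UTC+2).
Rosa in UTC: 08:45-10:00, 11:15-18:30.
Bashir ∩ Chen: 07:00-08:00, 08:30-14:15, 14:30-18:15.
Bashir ∩ Chen ∩ Jonas: 07:00-08:00, 08:30-10:00, 12:30-14:00, 15:45-18:15.
Bashir ∩ Chen ∩ Jonas ∩ Rosa: 08:45-10:00, 12:30-14:00, 15:45-18:15.
The longest is 15:45-18:15 at 150 minutes.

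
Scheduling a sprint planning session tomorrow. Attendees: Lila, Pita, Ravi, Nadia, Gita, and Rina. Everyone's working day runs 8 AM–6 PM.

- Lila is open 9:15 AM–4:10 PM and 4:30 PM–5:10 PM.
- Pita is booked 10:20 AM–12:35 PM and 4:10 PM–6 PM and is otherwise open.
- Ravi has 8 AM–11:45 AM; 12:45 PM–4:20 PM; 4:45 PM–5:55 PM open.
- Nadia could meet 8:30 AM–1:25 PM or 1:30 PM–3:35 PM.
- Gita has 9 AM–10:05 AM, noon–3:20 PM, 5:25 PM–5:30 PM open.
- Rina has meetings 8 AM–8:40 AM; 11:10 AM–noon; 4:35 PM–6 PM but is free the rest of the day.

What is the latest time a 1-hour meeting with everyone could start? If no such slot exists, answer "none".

14:20

Lila free: 09:15-16:10, 16:30-17:10.
Pita free: 08:00-10:20, 12:35-16:10 (invert busy blocks within the working day).
Ravi free: 08:00-11:45, 12:45-16:20, 16:45-17:55.
Nadia free: 08:30-13:25, 13:30-15:35.
Gita free: 09:00-10:05, 12:00-15:20, 17:25-17:30.
Rina free: 08:40-11:10, 12:00-16:35 (invert busy blocks within the working day).
Lila ∩ Pita: 09:15-10:20, 12:35-16:10.
Lila ∩ Pita ∩ Ravi: 09:15-10:20, 12:45-16:10.
Lila ∩ Pita ∩ Ravi ∩ Nadia: 09:15-10:20, 12:45-13:25, 13:30-15:35.
Lila ∩ Pita ∩ Ravi ∩ Nadia ∩ Gita: 09:15-10:05, 12:45-13:25, 13:30-15:20.
Lila ∩ Pita ∩ Ravi ∩ Nadia ∩ Gita ∩ Rina: 09:15-10:05, 12:45-13:25, 13:30-15:20.
Those are the intersection windows.
The last common window of at least 60 minutes is 13:30-15:20; a 60-minute meeting can start as late as 14:20 and still end by 15:20.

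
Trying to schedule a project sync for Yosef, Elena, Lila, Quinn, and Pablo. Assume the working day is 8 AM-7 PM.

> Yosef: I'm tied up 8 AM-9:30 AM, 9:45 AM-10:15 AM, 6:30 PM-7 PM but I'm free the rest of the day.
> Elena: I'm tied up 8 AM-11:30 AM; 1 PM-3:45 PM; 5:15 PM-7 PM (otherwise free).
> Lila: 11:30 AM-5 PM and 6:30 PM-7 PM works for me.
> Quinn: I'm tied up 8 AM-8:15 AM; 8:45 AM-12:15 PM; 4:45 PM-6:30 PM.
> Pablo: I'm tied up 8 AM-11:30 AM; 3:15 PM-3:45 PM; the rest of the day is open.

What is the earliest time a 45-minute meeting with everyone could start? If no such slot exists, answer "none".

12:15

Yosef free: 09:30-09:45, 10:15-18:30 (invert busy blocks within the working day).
Elena free: 11:30-13:00, 15:45-17:15 (invert busy blocks within the working day).
Lila free: 11:30-17:00, 18:30-19:00.
Quinn free: 08:15-08:45, 12:15-16:45, 18:30-19:00 (invert busy blocks within the working day).
Pablo free: 11:30-15:15, 15:45-19:00 (invert busy blocks within the working day).
Yosef ∩ Elena: 11:30-13:00, 15:45-17:15.
Yosef ∩ Elena ∩ Lila: 11:30-13:00, 15:45-17:00.
Yosef ∩ Elena ∩ Lila ∩ Quinn: 12:15-13:00, 15:45-16:45.
Yosef ∩ Elena ∩ Lila ∩ Quinn ∩ Pablo: 12:15-13:00, 15:45-16:45.
The first common window of at least 45 minutes is 12:15-13:00, so the earliest start is 12:15.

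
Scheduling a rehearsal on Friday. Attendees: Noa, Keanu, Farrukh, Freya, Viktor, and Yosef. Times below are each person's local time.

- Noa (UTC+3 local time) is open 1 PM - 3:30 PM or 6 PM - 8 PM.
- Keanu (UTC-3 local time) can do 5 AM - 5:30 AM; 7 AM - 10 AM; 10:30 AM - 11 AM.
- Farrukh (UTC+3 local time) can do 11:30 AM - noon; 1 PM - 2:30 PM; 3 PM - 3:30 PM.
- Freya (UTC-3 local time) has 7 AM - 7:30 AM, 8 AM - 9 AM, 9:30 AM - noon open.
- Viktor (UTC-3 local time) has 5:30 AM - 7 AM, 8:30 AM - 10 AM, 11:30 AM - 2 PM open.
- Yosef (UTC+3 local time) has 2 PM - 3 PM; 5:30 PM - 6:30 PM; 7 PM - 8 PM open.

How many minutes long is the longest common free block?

0

Noa in UTC: 10:00-12:30, 15:00-17:00 (subtract 3h to convert from UTC+3).
Keanu in UTC: 08:00-08:30, 10:00-13:00, 13:30-14:00 (add 3h to convert from UTC-3).
Farrukh in UTC: 08:30-09:00, 10:00-11:30, 12:00-12:30 (subtract 3h to convert from UTC+3).
Freya in UTC: 10:00-10:30, 11:00-12:00, 12:30-15:00 (add 3h to convert from UTC-3).
Viktor in UTC: 08:30-10:00, 11:30-13:00, 14:30-17:00 (add 3h to convert from UTC-3).
Yosef in UTC: 11:00-12:00, 14:30-15:30, 16:00-17:00 (subtract 3h to convert from UTC+3).
Noa ∩ Keanu: 10:00-12:30.
Noa ∩ Keanu ∩ Farrukh: 10:00-11:30, 12:00-12:30.
Noa ∩ Keanu ∩ Farrukh ∩ Freya: 10:00-10:30, 11:00-11:30.
Noa ∩ Keanu ∩ Farrukh ∩ Freya ∩ Viktor: ∅.
Noa ∩ Keanu ∩ Farrukh ∩ Freya ∩ Viktor ∩ Yosef: ∅.
There is no time when everyone is free.
No common window exists, so the longest block is 0 minutes.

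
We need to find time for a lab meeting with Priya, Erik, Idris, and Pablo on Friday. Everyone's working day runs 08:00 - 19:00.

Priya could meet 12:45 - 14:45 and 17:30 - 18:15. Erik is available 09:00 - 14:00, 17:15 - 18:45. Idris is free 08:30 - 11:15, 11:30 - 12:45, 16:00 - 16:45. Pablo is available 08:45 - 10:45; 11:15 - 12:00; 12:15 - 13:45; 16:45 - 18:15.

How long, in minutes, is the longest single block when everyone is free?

Priya ∩ Erik: 12:45-14:00, 17:30-18:15.
Priya ∩ Erik ∩ Idris: ∅.
Priya ∩ Erik ∩ Idris ∩ Pablo: ∅.
There is no time when everyone is free.
No common window exists, so the longest block is 0 minutes.

0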